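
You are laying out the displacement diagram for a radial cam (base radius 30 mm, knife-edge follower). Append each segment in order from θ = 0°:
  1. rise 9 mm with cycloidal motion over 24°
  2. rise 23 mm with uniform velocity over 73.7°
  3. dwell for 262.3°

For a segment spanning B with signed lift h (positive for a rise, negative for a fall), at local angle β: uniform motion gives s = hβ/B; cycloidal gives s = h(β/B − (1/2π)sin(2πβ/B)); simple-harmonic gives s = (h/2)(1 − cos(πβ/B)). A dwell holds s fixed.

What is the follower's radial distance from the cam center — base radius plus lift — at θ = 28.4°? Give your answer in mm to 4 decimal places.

seg 1 [0°–24°] cycloidal, h=9: full span → s += 9 → s = 9.0000
seg 2 [24°–97.7°] uniform, h=23: θ=28.4° here. β=4.4, B=73.7. 23·4.4/73.7 = 1.3731 → s = 10.3731
radial distance = base radius + s = 30 + 10.3731 = 40.3731

40.3731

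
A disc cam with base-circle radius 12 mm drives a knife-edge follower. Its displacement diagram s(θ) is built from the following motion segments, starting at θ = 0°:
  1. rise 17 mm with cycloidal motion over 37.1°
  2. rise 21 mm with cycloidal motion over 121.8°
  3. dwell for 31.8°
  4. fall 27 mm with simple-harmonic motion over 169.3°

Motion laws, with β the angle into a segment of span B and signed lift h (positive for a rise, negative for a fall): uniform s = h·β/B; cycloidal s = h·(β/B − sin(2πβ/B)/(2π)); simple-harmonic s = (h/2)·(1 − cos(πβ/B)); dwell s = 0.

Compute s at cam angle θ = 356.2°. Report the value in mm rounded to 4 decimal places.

seg 1 [0°–37.1°] cycloidal, h=17: full span → s += 17 → s = 17.0000
seg 2 [37.1°–158.9°] cycloidal, h=21: full span → s += 21 → s = 38.0000
seg 3 [158.9°–190.7°] dwell: s stays 38.0000
seg 4 [190.7°–360°] simple-harmonic, h=-27: θ=356.2° here. β=165.5, B=169.3. -27/2·(1 − cos(π·0.9776)) = -26.9665 → s = 11.0335

11.0335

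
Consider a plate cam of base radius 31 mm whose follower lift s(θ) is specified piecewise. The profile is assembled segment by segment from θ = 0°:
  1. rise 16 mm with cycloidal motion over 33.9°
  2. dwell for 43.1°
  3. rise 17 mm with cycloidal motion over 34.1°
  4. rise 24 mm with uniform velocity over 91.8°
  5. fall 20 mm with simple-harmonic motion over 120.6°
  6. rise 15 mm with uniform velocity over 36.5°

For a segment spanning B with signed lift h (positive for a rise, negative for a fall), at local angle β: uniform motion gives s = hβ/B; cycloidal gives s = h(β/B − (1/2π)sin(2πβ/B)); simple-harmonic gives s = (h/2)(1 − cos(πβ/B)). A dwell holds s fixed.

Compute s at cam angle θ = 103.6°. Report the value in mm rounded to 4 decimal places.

seg 1 [0°–33.9°] cycloidal, h=16: full span → s += 16 → s = 16.0000
seg 2 [33.9°–77°] dwell: s stays 16.0000
seg 3 [77°–111.1°] cycloidal, h=17: θ=103.6° here. β=26.6, B=34.1. 17·(0.7801 − sin(2π·0.7801)/(2π)) = 15.9185 → s = 31.9185

31.9185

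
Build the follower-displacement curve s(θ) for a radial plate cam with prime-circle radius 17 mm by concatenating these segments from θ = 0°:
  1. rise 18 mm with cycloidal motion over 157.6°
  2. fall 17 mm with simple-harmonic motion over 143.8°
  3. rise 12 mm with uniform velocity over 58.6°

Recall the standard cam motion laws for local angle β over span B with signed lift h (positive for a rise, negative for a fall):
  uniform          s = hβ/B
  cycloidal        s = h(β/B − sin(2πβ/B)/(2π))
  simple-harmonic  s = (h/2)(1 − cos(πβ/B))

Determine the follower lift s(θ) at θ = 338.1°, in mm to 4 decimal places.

seg 1 [0°–157.6°] cycloidal, h=18: full span → s += 18 → s = 18.0000
seg 2 [157.6°–301.4°] simple-harmonic, h=-17: full span → s += -17 → s = 1.0000
seg 3 [301.4°–360°] uniform, h=12: θ=338.1° here. β=36.7, B=58.6. 12·36.7/58.6 = 7.5154 → s = 8.5154

8.5154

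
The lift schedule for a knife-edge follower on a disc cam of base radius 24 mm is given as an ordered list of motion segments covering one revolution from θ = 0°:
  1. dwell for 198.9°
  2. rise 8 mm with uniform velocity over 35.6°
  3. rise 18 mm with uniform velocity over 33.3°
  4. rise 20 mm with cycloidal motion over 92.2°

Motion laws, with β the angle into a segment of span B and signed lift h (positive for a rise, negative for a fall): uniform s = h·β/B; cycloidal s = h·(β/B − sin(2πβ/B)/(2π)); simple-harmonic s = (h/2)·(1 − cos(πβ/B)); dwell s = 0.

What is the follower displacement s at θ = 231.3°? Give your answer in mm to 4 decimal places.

seg 1 [0°–198.9°] dwell: s stays 0.0000
seg 2 [198.9°–234.5°] uniform, h=8: θ=231.3° here. β=32.4, B=35.6. 8·32.4/35.6 = 7.2809 → s = 7.2809

7.2809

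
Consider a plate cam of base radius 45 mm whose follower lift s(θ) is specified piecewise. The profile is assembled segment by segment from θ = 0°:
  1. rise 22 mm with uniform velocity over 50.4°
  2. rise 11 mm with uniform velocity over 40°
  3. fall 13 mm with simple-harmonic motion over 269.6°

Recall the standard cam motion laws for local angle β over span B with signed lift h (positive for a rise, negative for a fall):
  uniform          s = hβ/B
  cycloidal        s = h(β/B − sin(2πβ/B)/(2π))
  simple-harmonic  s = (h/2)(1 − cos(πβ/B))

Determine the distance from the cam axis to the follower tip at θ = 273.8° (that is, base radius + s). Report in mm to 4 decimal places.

seg 1 [0°–50.4°] uniform, h=22: full span → s += 22 → s = 22.0000
seg 2 [50.4°–90.4°] uniform, h=11: full span → s += 11 → s = 33.0000
seg 3 [90.4°–360°] simple-harmonic, h=-13: θ=273.8° here. β=183.4, B=269.6. -13/2·(1 − cos(π·0.6803)) = -9.9875 → s = 23.0125
radial distance = base radius + s = 45 + 23.0125 = 68.0125

68.0125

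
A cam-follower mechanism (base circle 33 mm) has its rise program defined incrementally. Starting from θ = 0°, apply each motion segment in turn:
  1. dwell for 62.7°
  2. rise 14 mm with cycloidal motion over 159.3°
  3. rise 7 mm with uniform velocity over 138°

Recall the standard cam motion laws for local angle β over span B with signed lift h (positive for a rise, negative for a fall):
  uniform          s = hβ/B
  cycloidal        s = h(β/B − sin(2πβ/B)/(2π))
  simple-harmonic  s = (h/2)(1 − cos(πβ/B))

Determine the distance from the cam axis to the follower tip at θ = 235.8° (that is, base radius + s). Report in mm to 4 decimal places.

seg 1 [0°–62.7°] dwell: s stays 0.0000
seg 2 [62.7°–222°] cycloidal, h=14: full span → s += 14 → s = 14.0000
seg 3 [222°–360°] uniform, h=7: θ=235.8° here. β=13.8, B=138. 7·13.8/138 = 0.7000 → s = 14.7000
radial distance = base radius + s = 33 + 14.7000 = 47.7000

47.7000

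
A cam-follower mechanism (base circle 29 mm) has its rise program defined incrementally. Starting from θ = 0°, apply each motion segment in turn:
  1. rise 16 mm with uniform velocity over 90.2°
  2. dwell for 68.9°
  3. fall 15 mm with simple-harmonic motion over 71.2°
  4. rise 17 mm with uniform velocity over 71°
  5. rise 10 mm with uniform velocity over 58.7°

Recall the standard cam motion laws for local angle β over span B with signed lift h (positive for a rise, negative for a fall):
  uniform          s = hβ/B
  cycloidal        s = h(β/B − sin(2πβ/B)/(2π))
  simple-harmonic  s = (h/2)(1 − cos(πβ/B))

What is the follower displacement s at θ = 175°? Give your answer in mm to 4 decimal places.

seg 1 [0°–90.2°] uniform, h=16: full span → s += 16 → s = 16.0000
seg 2 [90.2°–159.1°] dwell: s stays 16.0000
seg 3 [159.1°–230.3°] simple-harmonic, h=-15: θ=175° here. β=15.9, B=71.2. -15/2·(1 − cos(π·0.2233)) = -1.7712 → s = 14.2288

14.2288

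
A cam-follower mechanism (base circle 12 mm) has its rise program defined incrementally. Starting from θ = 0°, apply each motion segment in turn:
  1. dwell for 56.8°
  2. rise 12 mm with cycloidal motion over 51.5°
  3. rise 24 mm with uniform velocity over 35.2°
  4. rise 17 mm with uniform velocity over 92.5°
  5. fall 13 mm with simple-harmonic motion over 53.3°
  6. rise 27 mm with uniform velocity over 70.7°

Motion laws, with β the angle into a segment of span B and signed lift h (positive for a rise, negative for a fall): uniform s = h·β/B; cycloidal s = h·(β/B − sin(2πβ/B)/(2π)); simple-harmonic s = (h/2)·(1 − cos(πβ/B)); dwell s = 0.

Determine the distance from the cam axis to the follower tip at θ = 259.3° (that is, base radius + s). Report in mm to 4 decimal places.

seg 1 [0°–56.8°] dwell: s stays 0.0000
seg 2 [56.8°–108.3°] cycloidal, h=12: full span → s += 12 → s = 12.0000
seg 3 [108.3°–143.5°] uniform, h=24: full span → s += 24 → s = 36.0000
seg 4 [143.5°–236°] uniform, h=17: full span → s += 17 → s = 53.0000
seg 5 [236°–289.3°] simple-harmonic, h=-13: θ=259.3° here. β=23.3, B=53.3. -13/2·(1 − cos(π·0.4371)) = -5.2249 → s = 47.7751
radial distance = base radius + s = 12 + 47.7751 = 59.7751

59.7751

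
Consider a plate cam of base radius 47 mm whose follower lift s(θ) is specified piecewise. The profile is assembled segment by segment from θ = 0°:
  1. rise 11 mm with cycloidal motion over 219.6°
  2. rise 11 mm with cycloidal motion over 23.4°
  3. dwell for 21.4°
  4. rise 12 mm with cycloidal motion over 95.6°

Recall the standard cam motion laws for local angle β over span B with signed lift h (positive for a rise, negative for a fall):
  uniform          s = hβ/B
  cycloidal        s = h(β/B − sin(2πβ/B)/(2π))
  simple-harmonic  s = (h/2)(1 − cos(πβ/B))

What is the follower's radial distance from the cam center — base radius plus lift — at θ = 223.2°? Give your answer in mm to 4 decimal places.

seg 1 [0°–219.6°] cycloidal, h=11: full span → s += 11 → s = 11.0000
seg 2 [219.6°–243°] cycloidal, h=11: θ=223.2° here. β=3.6, B=23.4. 11·(0.1538 − sin(2π·0.1538)/(2π)) = 0.2515 → s = 11.2515
radial distance = base radius + s = 47 + 11.2515 = 58.2515

58.2515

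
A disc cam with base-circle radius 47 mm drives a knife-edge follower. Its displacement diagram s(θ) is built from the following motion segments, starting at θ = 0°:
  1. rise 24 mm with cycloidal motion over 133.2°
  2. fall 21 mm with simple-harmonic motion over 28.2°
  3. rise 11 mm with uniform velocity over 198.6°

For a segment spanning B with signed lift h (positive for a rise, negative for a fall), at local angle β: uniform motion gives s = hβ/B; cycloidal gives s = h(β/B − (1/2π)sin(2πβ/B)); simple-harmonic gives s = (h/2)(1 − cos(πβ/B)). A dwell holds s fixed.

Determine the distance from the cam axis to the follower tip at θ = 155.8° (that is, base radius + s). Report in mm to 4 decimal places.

seg 1 [0°–133.2°] cycloidal, h=24: full span → s += 24 → s = 24.0000
seg 2 [133.2°–161.4°] simple-harmonic, h=-21: θ=155.8° here. β=22.6, B=28.2. -21/2·(1 − cos(π·0.8014)) = -19.0221 → s = 4.9779
radial distance = base radius + s = 47 + 4.9779 = 51.9779

51.9779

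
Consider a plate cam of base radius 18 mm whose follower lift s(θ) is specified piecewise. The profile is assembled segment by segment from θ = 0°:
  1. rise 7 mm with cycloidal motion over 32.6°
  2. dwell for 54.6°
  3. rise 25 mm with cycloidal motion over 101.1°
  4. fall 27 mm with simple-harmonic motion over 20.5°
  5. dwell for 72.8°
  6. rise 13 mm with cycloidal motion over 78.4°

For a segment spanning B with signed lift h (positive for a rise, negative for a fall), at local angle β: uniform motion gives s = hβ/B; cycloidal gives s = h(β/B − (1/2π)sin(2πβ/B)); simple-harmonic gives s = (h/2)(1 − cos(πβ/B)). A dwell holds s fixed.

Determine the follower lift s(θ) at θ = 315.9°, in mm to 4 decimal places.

seg 1 [0°–32.6°] cycloidal, h=7: full span → s += 7 → s = 7.0000
seg 2 [32.6°–87.2°] dwell: s stays 7.0000
seg 3 [87.2°–188.3°] cycloidal, h=25: full span → s += 25 → s = 32.0000
seg 4 [188.3°–208.8°] simple-harmonic, h=-27: full span → s += -27 → s = 5.0000
seg 5 [208.8°–281.6°] dwell: s stays 5.0000
seg 6 [281.6°–360°] cycloidal, h=13: θ=315.9° here. β=34.3, B=78.4. 13·(0.4375 − sin(2π·0.4375)/(2π)) = 4.8957 → s = 9.8957

9.8957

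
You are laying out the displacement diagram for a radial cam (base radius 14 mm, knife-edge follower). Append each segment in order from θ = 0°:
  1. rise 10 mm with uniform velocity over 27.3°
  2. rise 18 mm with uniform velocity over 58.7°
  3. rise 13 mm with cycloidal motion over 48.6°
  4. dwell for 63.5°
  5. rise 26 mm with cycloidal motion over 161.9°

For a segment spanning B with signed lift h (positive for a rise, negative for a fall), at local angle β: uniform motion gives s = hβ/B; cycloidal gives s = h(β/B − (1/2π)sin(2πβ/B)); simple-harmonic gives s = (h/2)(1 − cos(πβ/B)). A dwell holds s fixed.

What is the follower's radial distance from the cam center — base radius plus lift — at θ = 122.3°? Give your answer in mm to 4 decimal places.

seg 1 [0°–27.3°] uniform, h=10: full span → s += 10 → s = 10.0000
seg 2 [27.3°–86°] uniform, h=18: full span → s += 18 → s = 28.0000
seg 3 [86°–134.6°] cycloidal, h=13: θ=122.3° here. β=36.3, B=48.6. 13·(0.7469 − sin(2π·0.7469)/(2π)) = 11.7785 → s = 39.7785
radial distance = base radius + s = 14 + 39.7785 = 53.7785

53.7785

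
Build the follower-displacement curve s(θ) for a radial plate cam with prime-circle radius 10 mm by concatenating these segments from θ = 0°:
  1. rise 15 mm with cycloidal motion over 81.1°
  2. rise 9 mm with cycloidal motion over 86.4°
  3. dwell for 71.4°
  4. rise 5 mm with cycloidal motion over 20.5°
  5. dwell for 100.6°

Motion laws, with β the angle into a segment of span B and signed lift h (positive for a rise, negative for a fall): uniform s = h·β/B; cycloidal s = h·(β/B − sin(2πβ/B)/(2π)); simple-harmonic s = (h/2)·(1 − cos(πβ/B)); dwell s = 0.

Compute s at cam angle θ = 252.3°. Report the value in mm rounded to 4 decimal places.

seg 1 [0°–81.1°] cycloidal, h=15: full span → s += 15 → s = 15.0000
seg 2 [81.1°–167.5°] cycloidal, h=9: full span → s += 9 → s = 24.0000
seg 3 [167.5°–238.9°] dwell: s stays 24.0000
seg 4 [238.9°–259.4°] cycloidal, h=5: θ=252.3° here. β=13.4, B=20.5. 5·(0.6537 − sin(2π·0.6537)/(2π)) = 3.9227 → s = 27.9227

27.9227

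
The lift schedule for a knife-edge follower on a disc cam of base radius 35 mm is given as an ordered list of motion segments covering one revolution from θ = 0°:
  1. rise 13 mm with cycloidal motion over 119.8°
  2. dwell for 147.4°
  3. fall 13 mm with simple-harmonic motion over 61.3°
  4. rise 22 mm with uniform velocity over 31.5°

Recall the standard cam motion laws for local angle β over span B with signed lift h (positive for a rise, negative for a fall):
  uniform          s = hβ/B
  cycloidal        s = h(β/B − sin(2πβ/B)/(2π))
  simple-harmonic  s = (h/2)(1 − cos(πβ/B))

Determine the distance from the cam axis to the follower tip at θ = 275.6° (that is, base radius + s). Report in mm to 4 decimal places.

seg 1 [0°–119.8°] cycloidal, h=13: full span → s += 13 → s = 13.0000
seg 2 [119.8°–267.2°] dwell: s stays 13.0000
seg 3 [267.2°–328.5°] simple-harmonic, h=-13: θ=275.6° here. β=8.4, B=61.3. -13/2·(1 − cos(π·0.1370)) = -0.5931 → s = 12.4069
radial distance = base radius + s = 35 + 12.4069 = 47.4069

47.4069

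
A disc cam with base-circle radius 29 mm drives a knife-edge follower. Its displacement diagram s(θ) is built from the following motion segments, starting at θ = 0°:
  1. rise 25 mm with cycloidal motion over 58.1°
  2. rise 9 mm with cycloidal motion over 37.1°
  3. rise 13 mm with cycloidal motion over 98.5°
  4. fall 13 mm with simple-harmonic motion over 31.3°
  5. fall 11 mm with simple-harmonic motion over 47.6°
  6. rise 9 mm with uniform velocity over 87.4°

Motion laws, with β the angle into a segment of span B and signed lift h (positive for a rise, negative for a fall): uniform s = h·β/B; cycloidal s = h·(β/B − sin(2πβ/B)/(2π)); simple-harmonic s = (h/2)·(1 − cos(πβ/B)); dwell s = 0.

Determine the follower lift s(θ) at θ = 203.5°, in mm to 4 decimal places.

seg 1 [0°–58.1°] cycloidal, h=25: full span → s += 25 → s = 25.0000
seg 2 [58.1°–95.2°] cycloidal, h=9: full span → s += 9 → s = 34.0000
seg 3 [95.2°–193.7°] cycloidal, h=13: full span → s += 13 → s = 47.0000
seg 4 [193.7°–225°] simple-harmonic, h=-13: θ=203.5° here. β=9.8, B=31.3. -13/2·(1 − cos(π·0.3131)) = -2.8990 → s = 44.1010

44.1010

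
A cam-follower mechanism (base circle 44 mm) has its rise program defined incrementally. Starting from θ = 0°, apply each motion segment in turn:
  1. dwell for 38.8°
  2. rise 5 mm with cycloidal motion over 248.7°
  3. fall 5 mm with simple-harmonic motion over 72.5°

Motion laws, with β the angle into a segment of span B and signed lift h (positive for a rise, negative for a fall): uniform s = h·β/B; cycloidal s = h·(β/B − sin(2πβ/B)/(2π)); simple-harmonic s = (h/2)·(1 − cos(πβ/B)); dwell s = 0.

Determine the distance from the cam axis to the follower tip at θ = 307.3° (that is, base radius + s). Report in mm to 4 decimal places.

seg 1 [0°–38.8°] dwell: s stays 0.0000
seg 2 [38.8°–287.5°] cycloidal, h=5: full span → s += 5 → s = 5.0000
seg 3 [287.5°–360°] simple-harmonic, h=-5: θ=307.3° here. β=19.8, B=72.5. -5/2·(1 − cos(π·0.2731)) = -0.8651 → s = 4.1349
radial distance = base radius + s = 44 + 4.1349 = 48.1349

48.1349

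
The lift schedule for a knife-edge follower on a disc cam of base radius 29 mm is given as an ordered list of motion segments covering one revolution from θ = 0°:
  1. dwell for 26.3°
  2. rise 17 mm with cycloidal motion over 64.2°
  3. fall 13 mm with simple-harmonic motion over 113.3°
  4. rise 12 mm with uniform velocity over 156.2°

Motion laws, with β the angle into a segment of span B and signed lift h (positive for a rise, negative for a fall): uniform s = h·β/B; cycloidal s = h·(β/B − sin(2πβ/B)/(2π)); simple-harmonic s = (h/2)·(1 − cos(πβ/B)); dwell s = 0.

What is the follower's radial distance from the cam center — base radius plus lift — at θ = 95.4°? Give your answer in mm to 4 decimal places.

seg 1 [0°–26.3°] dwell: s stays 0.0000
seg 2 [26.3°–90.5°] cycloidal, h=17: full span → s += 17 → s = 17.0000
seg 3 [90.5°–203.8°] simple-harmonic, h=-13: θ=95.4° here. β=4.9, B=113.3. -13/2·(1 − cos(π·0.0432)) = -0.0599 → s = 16.9401
radial distance = base radius + s = 29 + 16.9401 = 45.9401

45.9401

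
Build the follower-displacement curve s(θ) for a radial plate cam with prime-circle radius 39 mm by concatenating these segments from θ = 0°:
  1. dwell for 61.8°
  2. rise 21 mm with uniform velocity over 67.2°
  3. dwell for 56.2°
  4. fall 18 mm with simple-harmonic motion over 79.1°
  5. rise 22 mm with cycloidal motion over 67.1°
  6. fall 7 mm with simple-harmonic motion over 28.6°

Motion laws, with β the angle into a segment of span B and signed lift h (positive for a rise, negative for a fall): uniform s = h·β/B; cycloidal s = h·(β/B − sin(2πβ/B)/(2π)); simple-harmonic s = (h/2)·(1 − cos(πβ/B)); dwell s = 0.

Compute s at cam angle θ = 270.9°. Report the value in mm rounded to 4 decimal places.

seg 1 [0°–61.8°] dwell: s stays 0.0000
seg 2 [61.8°–129°] uniform, h=21: full span → s += 21 → s = 21.0000
seg 3 [129°–185.2°] dwell: s stays 21.0000
seg 4 [185.2°–264.3°] simple-harmonic, h=-18: full span → s += -18 → s = 3.0000
seg 5 [264.3°–331.4°] cycloidal, h=22: θ=270.9° here. β=6.6, B=67.1. 22·(0.0984 − sin(2π·0.0984)/(2π)) = 0.1351 → s = 3.1351

3.1351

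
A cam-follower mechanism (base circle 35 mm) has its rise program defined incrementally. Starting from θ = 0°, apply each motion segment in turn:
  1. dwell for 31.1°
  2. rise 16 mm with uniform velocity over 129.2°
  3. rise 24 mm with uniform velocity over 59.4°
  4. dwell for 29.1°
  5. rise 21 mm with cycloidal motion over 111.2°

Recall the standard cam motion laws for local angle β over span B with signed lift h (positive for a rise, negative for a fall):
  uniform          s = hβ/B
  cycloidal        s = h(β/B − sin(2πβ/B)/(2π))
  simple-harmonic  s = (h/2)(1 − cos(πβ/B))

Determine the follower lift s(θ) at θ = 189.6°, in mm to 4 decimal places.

seg 1 [0°–31.1°] dwell: s stays 0.0000
seg 2 [31.1°–160.3°] uniform, h=16: full span → s += 16 → s = 16.0000
seg 3 [160.3°–219.7°] uniform, h=24: θ=189.6° here. β=29.3, B=59.4. 24·29.3/59.4 = 11.8384 → s = 27.8384

27.8384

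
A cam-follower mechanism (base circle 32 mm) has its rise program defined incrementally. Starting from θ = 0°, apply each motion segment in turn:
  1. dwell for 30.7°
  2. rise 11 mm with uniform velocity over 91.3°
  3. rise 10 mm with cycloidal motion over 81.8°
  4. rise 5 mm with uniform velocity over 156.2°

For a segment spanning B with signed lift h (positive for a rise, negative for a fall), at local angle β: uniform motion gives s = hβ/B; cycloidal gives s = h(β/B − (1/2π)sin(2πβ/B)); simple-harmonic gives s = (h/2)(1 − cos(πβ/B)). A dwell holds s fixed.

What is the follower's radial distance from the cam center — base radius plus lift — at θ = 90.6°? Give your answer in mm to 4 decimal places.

seg 1 [0°–30.7°] dwell: s stays 0.0000
seg 2 [30.7°–122°] uniform, h=11: θ=90.6° here. β=59.9, B=91.3. 11·59.9/91.3 = 7.2169 → s = 7.2169
radial distance = base radius + s = 32 + 7.2169 = 39.2169

39.2169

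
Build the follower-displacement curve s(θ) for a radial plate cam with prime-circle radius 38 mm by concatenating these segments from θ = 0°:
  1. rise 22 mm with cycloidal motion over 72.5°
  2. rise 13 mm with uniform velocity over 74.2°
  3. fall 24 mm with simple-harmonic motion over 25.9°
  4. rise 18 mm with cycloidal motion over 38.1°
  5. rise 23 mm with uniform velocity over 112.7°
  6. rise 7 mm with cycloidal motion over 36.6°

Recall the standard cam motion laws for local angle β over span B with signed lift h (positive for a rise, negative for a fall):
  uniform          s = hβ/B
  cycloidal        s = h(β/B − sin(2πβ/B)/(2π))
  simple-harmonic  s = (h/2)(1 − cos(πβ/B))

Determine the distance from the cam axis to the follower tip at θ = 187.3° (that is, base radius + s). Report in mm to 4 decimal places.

seg 1 [0°–72.5°] cycloidal, h=22: full span → s += 22 → s = 22.0000
seg 2 [72.5°–146.7°] uniform, h=13: full span → s += 13 → s = 35.0000
seg 3 [146.7°–172.6°] simple-harmonic, h=-24: full span → s += -24 → s = 11.0000
seg 4 [172.6°–210.7°] cycloidal, h=18: θ=187.3° here. β=14.7, B=38.1. 18·(0.3858 − sin(2π·0.3858)/(2π)) = 5.0616 → s = 16.0616
radial distance = base radius + s = 38 + 16.0616 = 54.0616

54.0616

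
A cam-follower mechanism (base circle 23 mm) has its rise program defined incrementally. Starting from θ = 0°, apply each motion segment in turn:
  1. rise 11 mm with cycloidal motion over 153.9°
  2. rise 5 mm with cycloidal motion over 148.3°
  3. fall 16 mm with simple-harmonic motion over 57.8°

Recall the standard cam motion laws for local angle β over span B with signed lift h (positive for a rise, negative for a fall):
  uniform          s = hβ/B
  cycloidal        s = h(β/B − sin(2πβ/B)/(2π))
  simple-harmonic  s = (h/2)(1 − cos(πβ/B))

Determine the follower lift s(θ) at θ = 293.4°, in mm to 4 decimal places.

seg 1 [0°–153.9°] cycloidal, h=11: full span → s += 11 → s = 11.0000
seg 2 [153.9°–302.2°] cycloidal, h=5: θ=293.4° here. β=139.5, B=148.3. 5·(0.9407 − sin(2π·0.9407)/(2π)) = 4.9932 → s = 15.9932

15.9932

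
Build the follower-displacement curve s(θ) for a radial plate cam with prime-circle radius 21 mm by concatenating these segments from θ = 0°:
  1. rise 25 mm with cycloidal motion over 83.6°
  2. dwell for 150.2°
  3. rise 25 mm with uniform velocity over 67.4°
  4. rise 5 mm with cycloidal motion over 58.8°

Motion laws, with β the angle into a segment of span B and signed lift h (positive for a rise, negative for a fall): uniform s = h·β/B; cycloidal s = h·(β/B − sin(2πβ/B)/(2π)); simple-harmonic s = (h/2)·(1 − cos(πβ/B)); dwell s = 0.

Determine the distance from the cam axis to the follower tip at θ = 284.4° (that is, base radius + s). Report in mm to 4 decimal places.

seg 1 [0°–83.6°] cycloidal, h=25: full span → s += 25 → s = 25.0000
seg 2 [83.6°–233.8°] dwell: s stays 25.0000
seg 3 [233.8°–301.2°] uniform, h=25: θ=284.4° here. β=50.6, B=67.4. 25·50.6/67.4 = 18.7685 → s = 43.7685
radial distance = base radius + s = 21 + 43.7685 = 64.7685

64.7685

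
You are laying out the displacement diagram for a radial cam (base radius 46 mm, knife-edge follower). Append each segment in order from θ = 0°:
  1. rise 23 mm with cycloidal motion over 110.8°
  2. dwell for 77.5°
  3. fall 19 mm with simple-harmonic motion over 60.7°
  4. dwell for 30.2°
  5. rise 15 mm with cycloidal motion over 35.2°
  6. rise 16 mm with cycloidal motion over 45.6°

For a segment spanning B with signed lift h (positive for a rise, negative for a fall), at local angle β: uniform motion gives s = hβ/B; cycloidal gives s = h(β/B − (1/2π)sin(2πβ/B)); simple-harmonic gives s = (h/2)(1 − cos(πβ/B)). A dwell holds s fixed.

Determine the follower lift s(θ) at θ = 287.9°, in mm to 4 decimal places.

seg 1 [0°–110.8°] cycloidal, h=23: full span → s += 23 → s = 23.0000
seg 2 [110.8°–188.3°] dwell: s stays 23.0000
seg 3 [188.3°–249°] simple-harmonic, h=-19: full span → s += -19 → s = 4.0000
seg 4 [249°–279.2°] dwell: s stays 4.0000
seg 5 [279.2°–314.4°] cycloidal, h=15: θ=287.9° here. β=8.7, B=35.2. 15·(0.2472 − sin(2π·0.2472)/(2π)) = 1.3204 → s = 5.3204

5.3204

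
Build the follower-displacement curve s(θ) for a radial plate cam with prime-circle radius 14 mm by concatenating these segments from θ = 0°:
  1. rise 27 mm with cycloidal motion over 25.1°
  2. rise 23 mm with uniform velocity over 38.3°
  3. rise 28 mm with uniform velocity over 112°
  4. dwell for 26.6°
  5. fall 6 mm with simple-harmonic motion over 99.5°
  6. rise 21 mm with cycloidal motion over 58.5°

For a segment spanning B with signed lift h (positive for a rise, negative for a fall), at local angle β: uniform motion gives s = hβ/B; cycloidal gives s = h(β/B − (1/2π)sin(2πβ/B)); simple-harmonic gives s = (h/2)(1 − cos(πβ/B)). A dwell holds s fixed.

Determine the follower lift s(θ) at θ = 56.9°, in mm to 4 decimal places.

seg 1 [0°–25.1°] cycloidal, h=27: full span → s += 27 → s = 27.0000
seg 2 [25.1°–63.4°] uniform, h=23: θ=56.9° here. β=31.8, B=38.3. 23·31.8/38.3 = 19.0966 → s = 46.0966

46.0966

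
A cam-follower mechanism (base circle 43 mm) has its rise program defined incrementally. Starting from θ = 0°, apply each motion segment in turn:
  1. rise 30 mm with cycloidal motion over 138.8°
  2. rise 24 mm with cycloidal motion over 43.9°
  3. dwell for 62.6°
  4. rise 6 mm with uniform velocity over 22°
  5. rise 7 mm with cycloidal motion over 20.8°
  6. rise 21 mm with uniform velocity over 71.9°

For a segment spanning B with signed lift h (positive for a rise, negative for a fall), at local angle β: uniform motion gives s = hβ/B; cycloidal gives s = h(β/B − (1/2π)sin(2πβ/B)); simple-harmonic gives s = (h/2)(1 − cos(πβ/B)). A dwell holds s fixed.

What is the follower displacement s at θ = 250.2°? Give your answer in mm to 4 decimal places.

seg 1 [0°–138.8°] cycloidal, h=30: full span → s += 30 → s = 30.0000
seg 2 [138.8°–182.7°] cycloidal, h=24: full span → s += 24 → s = 54.0000
seg 3 [182.7°–245.3°] dwell: s stays 54.0000
seg 4 [245.3°–267.3°] uniform, h=6: θ=250.2° here. β=4.9, B=22. 6·4.9/22 = 1.3364 → s = 55.3364

55.3364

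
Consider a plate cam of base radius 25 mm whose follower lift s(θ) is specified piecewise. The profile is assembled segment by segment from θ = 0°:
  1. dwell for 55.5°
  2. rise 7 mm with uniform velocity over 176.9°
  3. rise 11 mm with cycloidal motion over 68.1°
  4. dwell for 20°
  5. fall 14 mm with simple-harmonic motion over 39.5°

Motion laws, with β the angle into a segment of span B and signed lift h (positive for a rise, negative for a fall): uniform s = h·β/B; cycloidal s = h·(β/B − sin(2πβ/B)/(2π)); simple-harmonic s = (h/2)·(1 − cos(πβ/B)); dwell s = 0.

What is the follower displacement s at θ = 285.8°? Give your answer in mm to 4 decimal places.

seg 1 [0°–55.5°] dwell: s stays 0.0000
seg 2 [55.5°–232.4°] uniform, h=7: full span → s += 7 → s = 7.0000
seg 3 [232.4°–300.5°] cycloidal, h=11: θ=285.8° here. β=53.4, B=68.1. 11·(0.7841 − sin(2π·0.7841)/(2π)) = 10.3361 → s = 17.3361

17.3361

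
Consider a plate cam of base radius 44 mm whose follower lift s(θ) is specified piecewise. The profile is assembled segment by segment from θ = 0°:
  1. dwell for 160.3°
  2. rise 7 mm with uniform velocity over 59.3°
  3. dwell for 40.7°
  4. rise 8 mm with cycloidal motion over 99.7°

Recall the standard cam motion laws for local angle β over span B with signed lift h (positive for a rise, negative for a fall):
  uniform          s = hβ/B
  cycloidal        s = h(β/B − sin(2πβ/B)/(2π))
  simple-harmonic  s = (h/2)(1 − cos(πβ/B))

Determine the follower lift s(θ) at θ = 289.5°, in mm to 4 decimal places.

seg 1 [0°–160.3°] dwell: s stays 0.0000
seg 2 [160.3°–219.6°] uniform, h=7: full span → s += 7 → s = 7.0000
seg 3 [219.6°–260.3°] dwell: s stays 7.0000
seg 4 [260.3°–360°] cycloidal, h=8: θ=289.5° here. β=29.2, B=99.7. 8·(0.2929 − sin(2π·0.2929)/(2π)) = 1.1157 → s = 8.1157

8.1157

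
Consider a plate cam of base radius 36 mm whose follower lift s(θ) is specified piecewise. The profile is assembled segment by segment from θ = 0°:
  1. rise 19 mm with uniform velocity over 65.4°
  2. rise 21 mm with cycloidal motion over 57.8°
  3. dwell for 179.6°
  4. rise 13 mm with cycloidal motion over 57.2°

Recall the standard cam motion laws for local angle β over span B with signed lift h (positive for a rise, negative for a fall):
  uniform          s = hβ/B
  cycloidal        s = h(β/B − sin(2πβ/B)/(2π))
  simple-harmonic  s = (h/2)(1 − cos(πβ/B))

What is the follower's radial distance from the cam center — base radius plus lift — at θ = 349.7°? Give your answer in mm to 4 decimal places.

seg 1 [0°–65.4°] uniform, h=19: full span → s += 19 → s = 19.0000
seg 2 [65.4°–123.2°] cycloidal, h=21: full span → s += 21 → s = 40.0000
seg 3 [123.2°–302.8°] dwell: s stays 40.0000
seg 4 [302.8°–360°] cycloidal, h=13: θ=349.7° here. β=46.9, B=57.2. 13·(0.8199 − sin(2π·0.8199)/(2π)) = 12.5316 → s = 52.5316
radial distance = base radius + s = 36 + 52.5316 = 88.5316

88.5316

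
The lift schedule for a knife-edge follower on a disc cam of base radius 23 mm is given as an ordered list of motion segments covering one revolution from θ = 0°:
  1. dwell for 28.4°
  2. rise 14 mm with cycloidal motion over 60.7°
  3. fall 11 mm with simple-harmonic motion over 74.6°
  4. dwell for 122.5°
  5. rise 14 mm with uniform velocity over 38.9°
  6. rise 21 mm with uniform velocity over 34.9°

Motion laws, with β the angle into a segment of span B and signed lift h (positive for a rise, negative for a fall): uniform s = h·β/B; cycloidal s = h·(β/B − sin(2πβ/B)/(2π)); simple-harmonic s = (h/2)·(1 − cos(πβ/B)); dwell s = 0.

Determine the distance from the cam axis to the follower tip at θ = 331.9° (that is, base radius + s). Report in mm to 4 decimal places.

seg 1 [0°–28.4°] dwell: s stays 0.0000
seg 2 [28.4°–89.1°] cycloidal, h=14: full span → s += 14 → s = 14.0000
seg 3 [89.1°–163.7°] simple-harmonic, h=-11: full span → s += -11 → s = 3.0000
seg 4 [163.7°–286.2°] dwell: s stays 3.0000
seg 5 [286.2°–325.1°] uniform, h=14: full span → s += 14 → s = 17.0000
seg 6 [325.1°–360°] uniform, h=21: θ=331.9° here. β=6.8, B=34.9. 21·6.8/34.9 = 4.0917 → s = 21.0917
radial distance = base radius + s = 23 + 21.0917 = 44.0917

44.0917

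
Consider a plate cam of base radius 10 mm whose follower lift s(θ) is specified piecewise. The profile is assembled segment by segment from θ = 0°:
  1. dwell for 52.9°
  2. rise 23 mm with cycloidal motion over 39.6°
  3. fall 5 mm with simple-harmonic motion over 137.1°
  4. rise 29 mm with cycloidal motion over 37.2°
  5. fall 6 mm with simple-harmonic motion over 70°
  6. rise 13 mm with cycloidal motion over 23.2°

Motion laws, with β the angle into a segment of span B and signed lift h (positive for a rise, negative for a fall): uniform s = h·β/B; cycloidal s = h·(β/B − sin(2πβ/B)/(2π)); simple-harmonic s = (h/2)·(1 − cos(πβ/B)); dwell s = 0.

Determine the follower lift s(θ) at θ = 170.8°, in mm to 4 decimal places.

seg 1 [0°–52.9°] dwell: s stays 0.0000
seg 2 [52.9°–92.5°] cycloidal, h=23: full span → s += 23 → s = 23.0000
seg 3 [92.5°–229.6°] simple-harmonic, h=-5: θ=170.8° here. β=78.3, B=137.1. -5/2·(1 − cos(π·0.5711)) = -3.0539 → s = 19.9461

19.9461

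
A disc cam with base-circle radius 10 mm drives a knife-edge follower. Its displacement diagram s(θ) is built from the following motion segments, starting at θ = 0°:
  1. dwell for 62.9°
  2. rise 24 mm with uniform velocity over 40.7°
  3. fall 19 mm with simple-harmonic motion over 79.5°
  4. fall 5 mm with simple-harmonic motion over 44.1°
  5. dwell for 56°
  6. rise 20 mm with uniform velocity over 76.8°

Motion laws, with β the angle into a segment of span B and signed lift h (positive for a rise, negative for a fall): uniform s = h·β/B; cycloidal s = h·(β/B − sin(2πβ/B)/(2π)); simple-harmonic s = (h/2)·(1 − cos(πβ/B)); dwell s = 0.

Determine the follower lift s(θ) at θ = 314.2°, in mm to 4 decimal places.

seg 1 [0°–62.9°] dwell: s stays 0.0000
seg 2 [62.9°–103.6°] uniform, h=24: full span → s += 24 → s = 24.0000
seg 3 [103.6°–183.1°] simple-harmonic, h=-19: full span → s += -19 → s = 5.0000
seg 4 [183.1°–227.2°] simple-harmonic, h=-5: full span → s += -5 → s = 0.0000
seg 5 [227.2°–283.2°] dwell: s stays 0.0000
seg 6 [283.2°–360°] uniform, h=20: θ=314.2° here. β=31, B=76.8. 20·31/76.8 = 8.0729 → s = 8.0729

8.0729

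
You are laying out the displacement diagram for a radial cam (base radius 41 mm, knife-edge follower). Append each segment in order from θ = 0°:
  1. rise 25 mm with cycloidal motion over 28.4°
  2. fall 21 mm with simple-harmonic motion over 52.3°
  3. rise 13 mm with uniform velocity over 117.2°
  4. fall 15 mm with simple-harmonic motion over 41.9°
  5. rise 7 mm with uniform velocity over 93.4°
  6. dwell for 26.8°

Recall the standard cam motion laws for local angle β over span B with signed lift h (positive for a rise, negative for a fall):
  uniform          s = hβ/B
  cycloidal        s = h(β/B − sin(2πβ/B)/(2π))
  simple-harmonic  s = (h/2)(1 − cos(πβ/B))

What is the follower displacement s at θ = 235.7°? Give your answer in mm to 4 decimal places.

seg 1 [0°–28.4°] cycloidal, h=25: full span → s += 25 → s = 25.0000
seg 2 [28.4°–80.7°] simple-harmonic, h=-21: full span → s += -21 → s = 4.0000
seg 3 [80.7°–197.9°] uniform, h=13: full span → s += 13 → s = 17.0000
seg 4 [197.9°–239.8°] simple-harmonic, h=-15: θ=235.7° here. β=37.8, B=41.9. -15/2·(1 − cos(π·0.9021)) = -14.6484 → s = 2.3516

2.3516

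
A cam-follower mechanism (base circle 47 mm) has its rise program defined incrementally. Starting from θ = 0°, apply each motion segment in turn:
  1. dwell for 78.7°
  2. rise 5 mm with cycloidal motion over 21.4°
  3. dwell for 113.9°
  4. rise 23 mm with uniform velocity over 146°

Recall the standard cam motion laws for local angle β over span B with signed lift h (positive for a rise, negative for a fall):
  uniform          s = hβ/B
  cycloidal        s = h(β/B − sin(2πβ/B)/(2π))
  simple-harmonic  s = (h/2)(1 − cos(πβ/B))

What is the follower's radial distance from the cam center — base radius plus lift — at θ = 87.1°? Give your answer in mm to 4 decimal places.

seg 1 [0°–78.7°] dwell: s stays 0.0000
seg 2 [78.7°–100.1°] cycloidal, h=5: θ=87.1° here. β=8.4, B=21.4. 5·(0.3925 − sin(2π·0.3925)/(2π)) = 1.4652 → s = 1.4652
radial distance = base radius + s = 47 + 1.4652 = 48.4652

48.4652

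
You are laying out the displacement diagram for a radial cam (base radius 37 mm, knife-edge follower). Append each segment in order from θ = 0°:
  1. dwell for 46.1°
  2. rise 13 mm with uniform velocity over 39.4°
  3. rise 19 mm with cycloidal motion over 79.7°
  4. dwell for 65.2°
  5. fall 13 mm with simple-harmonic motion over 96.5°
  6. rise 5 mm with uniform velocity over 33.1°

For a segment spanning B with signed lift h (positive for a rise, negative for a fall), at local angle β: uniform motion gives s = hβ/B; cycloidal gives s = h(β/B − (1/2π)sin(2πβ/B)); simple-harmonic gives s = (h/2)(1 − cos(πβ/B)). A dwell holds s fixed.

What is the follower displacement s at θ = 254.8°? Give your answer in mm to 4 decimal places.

seg 1 [0°–46.1°] dwell: s stays 0.0000
seg 2 [46.1°–85.5°] uniform, h=13: full span → s += 13 → s = 13.0000
seg 3 [85.5°–165.2°] cycloidal, h=19: full span → s += 19 → s = 32.0000
seg 4 [165.2°–230.4°] dwell: s stays 32.0000
seg 5 [230.4°–326.9°] simple-harmonic, h=-13: θ=254.8° here. β=24.4, B=96.5. -13/2·(1 − cos(π·0.2528)) = -1.9451 → s = 30.0549

30.0549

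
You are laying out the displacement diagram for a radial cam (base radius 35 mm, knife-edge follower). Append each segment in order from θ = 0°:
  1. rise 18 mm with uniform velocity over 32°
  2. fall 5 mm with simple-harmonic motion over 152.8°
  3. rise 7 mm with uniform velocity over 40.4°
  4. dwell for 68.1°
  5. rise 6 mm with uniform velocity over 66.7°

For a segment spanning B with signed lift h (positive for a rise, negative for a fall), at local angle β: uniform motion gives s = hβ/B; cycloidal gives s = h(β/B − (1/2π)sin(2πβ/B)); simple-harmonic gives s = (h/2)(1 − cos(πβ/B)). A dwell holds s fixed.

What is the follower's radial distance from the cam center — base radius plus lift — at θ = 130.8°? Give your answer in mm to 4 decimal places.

seg 1 [0°–32°] uniform, h=18: full span → s += 18 → s = 18.0000
seg 2 [32°–184.8°] simple-harmonic, h=-5: θ=130.8° here. β=98.8, B=152.8. -5/2·(1 − cos(π·0.6466)) = -3.6111 → s = 14.3889
radial distance = base radius + s = 35 + 14.3889 = 49.3889

49.3889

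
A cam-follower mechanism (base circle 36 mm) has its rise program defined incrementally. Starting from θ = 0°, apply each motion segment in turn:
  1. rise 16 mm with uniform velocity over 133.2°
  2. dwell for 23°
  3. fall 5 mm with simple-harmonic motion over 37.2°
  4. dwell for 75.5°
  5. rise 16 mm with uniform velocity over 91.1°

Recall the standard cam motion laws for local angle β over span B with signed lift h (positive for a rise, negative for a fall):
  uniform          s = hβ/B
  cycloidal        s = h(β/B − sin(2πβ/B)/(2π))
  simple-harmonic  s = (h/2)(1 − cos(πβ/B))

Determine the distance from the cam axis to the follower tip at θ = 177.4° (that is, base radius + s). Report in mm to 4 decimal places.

seg 1 [0°–133.2°] uniform, h=16: full span → s += 16 → s = 16.0000
seg 2 [133.2°–156.2°] dwell: s stays 16.0000
seg 3 [156.2°–193.4°] simple-harmonic, h=-5: θ=177.4° here. β=21.2, B=37.2. -5/2·(1 − cos(π·0.5699)) = -3.0445 → s = 12.9555
radial distance = base radius + s = 36 + 12.9555 = 48.9555

48.9555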